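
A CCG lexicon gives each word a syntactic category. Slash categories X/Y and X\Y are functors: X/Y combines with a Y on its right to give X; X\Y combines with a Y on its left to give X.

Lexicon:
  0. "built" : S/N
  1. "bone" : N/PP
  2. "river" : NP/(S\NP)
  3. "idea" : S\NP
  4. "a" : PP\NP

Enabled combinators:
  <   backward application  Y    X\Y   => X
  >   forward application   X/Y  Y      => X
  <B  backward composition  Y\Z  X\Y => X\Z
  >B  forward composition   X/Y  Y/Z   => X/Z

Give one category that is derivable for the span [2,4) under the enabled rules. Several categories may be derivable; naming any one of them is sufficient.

[0,5] S   >
  [0,2] S/PP   >B
    [0,1] "built" : S/N
    [1,2] "bone" : N/PP
  [2,5] PP   <
    [2,4] NP   >
      [2,3] "river" : NP/(S\NP)
      [3,4] "idea" : S\NP
    [4,5] "a" : PP\NP

NP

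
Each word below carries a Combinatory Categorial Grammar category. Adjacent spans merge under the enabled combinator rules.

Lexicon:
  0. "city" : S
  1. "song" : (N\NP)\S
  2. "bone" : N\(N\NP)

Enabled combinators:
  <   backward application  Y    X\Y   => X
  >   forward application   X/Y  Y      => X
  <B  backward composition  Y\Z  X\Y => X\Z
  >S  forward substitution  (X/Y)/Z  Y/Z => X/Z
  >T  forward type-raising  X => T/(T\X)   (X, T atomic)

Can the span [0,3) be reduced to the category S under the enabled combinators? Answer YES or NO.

S (N\NP)\S N\(N\NP)
CKY chart[0,3] = {N, N/(N\N), NP/(NP\N), PP/(PP\N), S/(S\N)}; S ∉ chart

NO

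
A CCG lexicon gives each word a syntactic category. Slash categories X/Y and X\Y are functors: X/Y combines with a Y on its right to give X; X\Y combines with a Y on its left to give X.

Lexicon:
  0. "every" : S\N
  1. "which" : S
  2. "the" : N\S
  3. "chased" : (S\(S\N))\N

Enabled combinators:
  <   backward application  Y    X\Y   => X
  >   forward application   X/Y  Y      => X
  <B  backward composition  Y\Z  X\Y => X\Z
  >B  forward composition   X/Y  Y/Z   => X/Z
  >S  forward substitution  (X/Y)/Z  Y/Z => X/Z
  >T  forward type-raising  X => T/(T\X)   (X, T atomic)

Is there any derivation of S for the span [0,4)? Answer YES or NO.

YES

[0,4] S   <
  [0,1] "every" : S\N
  [1,4] S\(S\N)   <
    [1,3] N   >
      [1,2] N/(N\S)   >T
        [1,2] "which" : S
      [2,3] "the" : N\S
    [3,4] "chased" : (S\(S\N))\N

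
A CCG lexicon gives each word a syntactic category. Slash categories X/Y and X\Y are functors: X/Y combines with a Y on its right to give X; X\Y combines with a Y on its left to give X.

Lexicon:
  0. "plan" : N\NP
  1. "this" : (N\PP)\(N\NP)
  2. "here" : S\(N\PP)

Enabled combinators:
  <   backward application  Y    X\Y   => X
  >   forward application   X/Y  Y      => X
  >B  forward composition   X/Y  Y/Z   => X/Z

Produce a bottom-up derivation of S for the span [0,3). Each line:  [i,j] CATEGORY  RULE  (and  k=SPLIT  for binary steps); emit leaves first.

[0,1] N\NP  lex  "plan"
[1,2] (N\PP)\(N\NP)  lex  "this"
[0,2] N\PP  <  k=1
[2,3] S\(N\PP)  lex  "here"
[0,3] S  <  k=2

[0,3] S   <
  [0,2] N\PP   <
    [0,1] "plan" : N\NP
    [1,2] "this" : (N\PP)\(N\NP)
  [2,3] "here" : S\(N\PP)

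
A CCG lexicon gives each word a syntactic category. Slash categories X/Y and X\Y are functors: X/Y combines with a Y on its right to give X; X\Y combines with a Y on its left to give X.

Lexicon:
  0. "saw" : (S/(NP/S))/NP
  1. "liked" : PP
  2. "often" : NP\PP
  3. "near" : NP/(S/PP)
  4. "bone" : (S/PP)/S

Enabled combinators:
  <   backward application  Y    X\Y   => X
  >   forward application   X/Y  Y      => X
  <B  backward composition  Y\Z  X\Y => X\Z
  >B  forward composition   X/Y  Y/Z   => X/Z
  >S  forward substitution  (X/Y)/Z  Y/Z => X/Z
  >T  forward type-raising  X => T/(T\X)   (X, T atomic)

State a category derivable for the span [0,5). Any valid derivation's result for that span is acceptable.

S

[0,5] S   >
  [0,3] S/(NP/S)   >
    [0,1] "saw" : (S/(NP/S))/NP
    [1,3] NP   >
      [1,2] NP/(NP\PP)   >T
        [1,2] "liked" : PP
      [2,3] "often" : NP\PP
  [3,5] NP/S   >B
    [3,4] "near" : NP/(S/PP)
    [4,5] "bone" : (S/PP)/S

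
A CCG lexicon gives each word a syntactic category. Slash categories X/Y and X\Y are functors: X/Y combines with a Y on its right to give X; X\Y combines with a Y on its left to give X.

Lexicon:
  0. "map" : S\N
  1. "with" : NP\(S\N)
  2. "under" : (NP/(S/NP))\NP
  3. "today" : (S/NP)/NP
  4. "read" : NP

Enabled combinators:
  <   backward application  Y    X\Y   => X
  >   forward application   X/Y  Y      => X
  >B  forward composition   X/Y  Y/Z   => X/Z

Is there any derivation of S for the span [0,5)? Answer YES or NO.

S\N NP\(S\N) (NP/(S/NP))\NP (S/NP)/NP NP
CKY chart[0,5] = {NP}; S ∉ chart

NO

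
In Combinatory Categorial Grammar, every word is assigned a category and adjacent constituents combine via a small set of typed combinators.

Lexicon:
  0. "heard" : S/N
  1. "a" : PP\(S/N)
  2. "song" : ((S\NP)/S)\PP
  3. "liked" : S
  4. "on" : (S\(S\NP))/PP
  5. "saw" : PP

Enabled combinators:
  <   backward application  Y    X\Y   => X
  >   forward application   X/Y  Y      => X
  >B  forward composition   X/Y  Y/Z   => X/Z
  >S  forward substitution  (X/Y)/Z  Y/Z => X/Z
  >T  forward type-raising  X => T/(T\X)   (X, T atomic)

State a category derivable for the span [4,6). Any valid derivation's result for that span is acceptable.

S\(S\NP)

[0,6] S   <
  [0,4] S\NP   >
    [0,3] (S\NP)/S   <
      [0,2] PP   <
        [0,1] "heard" : S/N
        [1,2] "a" : PP\(S/N)
      [2,3] "song" : ((S\NP)/S)\PP
    [3,4] "liked" : S
  [4,6] S\(S\NP)   >
    [4,5] "on" : (S\(S\NP))/PP
    [5,6] "saw" : PP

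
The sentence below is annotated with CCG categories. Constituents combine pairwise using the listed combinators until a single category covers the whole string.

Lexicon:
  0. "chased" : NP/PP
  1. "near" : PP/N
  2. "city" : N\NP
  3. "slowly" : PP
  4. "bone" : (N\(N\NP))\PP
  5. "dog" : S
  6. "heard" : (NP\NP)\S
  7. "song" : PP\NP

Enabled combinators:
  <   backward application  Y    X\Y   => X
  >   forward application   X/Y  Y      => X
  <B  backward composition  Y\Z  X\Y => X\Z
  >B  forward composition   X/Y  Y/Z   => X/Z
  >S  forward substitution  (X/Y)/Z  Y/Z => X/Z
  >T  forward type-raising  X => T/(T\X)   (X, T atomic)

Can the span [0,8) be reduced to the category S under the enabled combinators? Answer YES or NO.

NO

NP/PP PP/N N\NP PP (N\(N\NP))\PP S (NP\NP)\S PP\NP
CKY chart[0,8] = {N/(N\PP), NP/(NP\PP), PP, PP/(PP\PP), S/(S\PP)}; S ∉ chart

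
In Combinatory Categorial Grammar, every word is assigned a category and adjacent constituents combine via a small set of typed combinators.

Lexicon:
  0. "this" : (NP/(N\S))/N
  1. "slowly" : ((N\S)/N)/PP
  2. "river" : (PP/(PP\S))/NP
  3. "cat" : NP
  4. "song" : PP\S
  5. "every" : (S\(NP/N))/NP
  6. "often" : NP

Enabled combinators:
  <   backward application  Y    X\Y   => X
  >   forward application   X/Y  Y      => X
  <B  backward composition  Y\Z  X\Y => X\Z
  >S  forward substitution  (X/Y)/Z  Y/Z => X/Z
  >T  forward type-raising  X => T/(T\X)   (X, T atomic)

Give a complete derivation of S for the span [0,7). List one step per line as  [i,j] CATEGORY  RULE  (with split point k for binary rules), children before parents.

[0,7] S   <
  [0,5] NP/N   >S
    [0,1] "this" : (NP/(N\S))/N
    [1,5] (N\S)/N   >
      [1,2] "slowly" : ((N\S)/N)/PP
      [2,5] PP   >
        [2,4] PP/(PP\S)   >
          [2,3] "river" : (PP/(PP\S))/NP
          [3,4] "cat" : NP
        [4,5] "song" : PP\S
  [5,7] S\(NP/N)   >
    [5,6] "every" : (S\(NP/N))/NP
    [6,7] "often" : NP

[0,1] (NP/(N\S))/N  lex  "this"
[1,2] ((N\S)/N)/PP  lex  "slowly"
[2,3] (PP/(PP\S))/NP  lex  "river"
[3,4] NP  lex  "cat"
[2,4] PP/(PP\S)  >  k=3
[4,5] PP\S  lex  "song"
[2,5] PP  >  k=4
[1,5] (N\S)/N  >  k=2
[0,5] NP/N  >S  k=1
[5,6] (S\(NP/N))/NP  lex  "every"
[6,7] NP  lex  "often"
[5,7] S\(NP/N)  >  k=6
[0,7] S  <  k=5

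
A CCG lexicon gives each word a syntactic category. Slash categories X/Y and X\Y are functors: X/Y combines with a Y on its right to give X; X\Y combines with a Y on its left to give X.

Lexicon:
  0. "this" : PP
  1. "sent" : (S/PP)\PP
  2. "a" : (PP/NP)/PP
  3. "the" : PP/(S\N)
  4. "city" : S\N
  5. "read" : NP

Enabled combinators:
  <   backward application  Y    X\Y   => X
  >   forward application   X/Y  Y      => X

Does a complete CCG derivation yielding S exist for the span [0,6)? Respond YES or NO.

[0,6] S   >
  [0,2] S/PP   <
    [0,1] "this" : PP
    [1,2] "sent" : (S/PP)\PP
  [2,6] PP   >
    [2,5] PP/NP   >
      [2,3] "a" : (PP/NP)/PP
      [3,5] PP   >
        [3,4] "the" : PP/(S\N)
        [4,5] "city" : S\N
    [5,6] "read" : NP

YES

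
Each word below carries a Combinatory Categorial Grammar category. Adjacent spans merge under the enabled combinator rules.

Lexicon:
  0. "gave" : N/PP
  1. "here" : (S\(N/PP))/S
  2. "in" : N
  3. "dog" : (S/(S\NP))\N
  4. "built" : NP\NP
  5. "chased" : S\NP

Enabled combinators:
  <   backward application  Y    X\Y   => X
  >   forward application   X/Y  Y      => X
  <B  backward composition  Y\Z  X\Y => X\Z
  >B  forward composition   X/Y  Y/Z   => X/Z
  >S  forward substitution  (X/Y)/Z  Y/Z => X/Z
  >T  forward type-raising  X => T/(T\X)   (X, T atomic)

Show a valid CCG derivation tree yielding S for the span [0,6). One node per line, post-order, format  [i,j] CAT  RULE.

[0,1] N/PP  lex  "gave"
[1,2] (S\(N/PP))/S  lex  "here"
[2,3] N  lex  "in"
[3,4] (S/(S\NP))\N  lex  "dog"
[2,4] S/(S\NP)  <  k=3
[4,5] NP\NP  lex  "built"
[5,6] S\NP  lex  "chased"
[4,6] S\NP  <B  k=5
[2,6] S  >  k=4
[1,6] S\(N/PP)  >  k=2
[0,6] S  <  k=1

[0,6] S   <
  [0,1] "gave" : N/PP
  [1,6] S\(N/PP)   >
    [1,2] "here" : (S\(N/PP))/S
    [2,6] S   >
      [2,4] S/(S\NP)   <
        [2,3] "in" : N
        [3,4] "dog" : (S/(S\NP))\N
      [4,6] S\NP   <B
        [4,5] "built" : NP\NP
        [5,6] "chased" : S\NP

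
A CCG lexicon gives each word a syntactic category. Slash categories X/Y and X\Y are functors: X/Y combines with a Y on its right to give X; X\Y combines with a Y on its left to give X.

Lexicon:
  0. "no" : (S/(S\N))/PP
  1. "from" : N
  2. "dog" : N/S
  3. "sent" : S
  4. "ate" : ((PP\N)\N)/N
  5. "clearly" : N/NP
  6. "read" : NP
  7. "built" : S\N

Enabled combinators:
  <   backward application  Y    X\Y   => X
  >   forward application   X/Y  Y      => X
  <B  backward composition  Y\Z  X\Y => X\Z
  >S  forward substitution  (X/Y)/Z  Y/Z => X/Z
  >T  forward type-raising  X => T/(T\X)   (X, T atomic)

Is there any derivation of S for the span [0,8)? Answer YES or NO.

[0,8] S   >
  [0,7] S/(S\N)   >
    [0,1] "no" : (S/(S\N))/PP
    [1,7] PP   <
      [1,2] "from" : N
      [2,7] PP\N   <
        [2,4] N   >
          [2,3] "dog" : N/S
          [3,4] "sent" : S
        [4,7] (PP\N)\N   >
          [4,5] "ate" : ((PP\N)\N)/N
          [5,7] N   >
            [5,6] "clearly" : N/NP
            [6,7] "read" : NP
  [7,8] "built" : S\N

YES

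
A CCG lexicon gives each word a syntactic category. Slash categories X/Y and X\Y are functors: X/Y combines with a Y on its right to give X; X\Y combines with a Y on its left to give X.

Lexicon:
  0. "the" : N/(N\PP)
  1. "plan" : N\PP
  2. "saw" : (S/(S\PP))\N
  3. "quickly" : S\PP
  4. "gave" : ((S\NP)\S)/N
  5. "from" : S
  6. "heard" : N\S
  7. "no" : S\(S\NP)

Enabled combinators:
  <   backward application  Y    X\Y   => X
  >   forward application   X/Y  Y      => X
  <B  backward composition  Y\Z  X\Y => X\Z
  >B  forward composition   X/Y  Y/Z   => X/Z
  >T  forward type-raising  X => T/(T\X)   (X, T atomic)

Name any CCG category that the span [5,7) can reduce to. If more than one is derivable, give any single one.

N

[0,8] S   <
  [0,7] S\NP   <
    [0,4] S   >
      [0,3] S/(S\PP)   <
        [0,2] N   >
          [0,1] "the" : N/(N\PP)
          [1,2] "plan" : N\PP
        [2,3] "saw" : (S/(S\PP))\N
      [3,4] "quickly" : S\PP
    [4,7] (S\NP)\S   >
      [4,5] "gave" : ((S\NP)\S)/N
      [5,7] N   <
        [5,6] "from" : S
        [6,7] "heard" : N\S
  [7,8] "no" : S\(S\NP)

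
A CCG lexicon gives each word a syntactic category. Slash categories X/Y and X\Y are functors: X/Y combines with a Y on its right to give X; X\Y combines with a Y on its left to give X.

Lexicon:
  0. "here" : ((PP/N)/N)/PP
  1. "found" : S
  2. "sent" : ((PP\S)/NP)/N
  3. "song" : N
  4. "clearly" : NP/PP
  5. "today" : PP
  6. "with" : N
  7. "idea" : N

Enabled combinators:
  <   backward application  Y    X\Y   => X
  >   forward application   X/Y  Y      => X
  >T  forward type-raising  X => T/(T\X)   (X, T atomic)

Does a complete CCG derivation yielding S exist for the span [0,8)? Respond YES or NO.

NO

((PP/N)/N)/PP S ((PP\S)/NP)/N N NP/PP PP N N
CKY chart[0,8] = {N/(N\PP), NP/(NP\PP), PP, PP/(PP\PP), S/(S\PP)}; S ∉ chart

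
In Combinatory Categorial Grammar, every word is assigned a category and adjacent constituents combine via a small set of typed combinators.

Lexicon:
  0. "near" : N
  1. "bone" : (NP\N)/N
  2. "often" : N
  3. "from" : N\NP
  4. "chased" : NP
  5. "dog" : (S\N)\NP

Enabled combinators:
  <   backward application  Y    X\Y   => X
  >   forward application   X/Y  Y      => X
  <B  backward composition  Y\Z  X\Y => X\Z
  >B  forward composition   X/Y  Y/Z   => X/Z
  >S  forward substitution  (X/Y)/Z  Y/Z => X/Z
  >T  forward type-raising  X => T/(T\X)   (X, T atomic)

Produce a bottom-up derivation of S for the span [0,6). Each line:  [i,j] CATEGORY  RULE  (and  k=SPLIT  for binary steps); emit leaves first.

[0,1] N  lex  "near"
[1,2] (NP\N)/N  lex  "bone"
[2,3] N  lex  "often"
[1,3] NP\N  >  k=2
[3,4] N\NP  lex  "from"
[4,5] NP  lex  "chased"
[5,6] (S\N)\NP  lex  "dog"
[4,6] S\N  <  k=5
[3,6] S\NP  <B  k=4
[1,6] S\N  <B  k=3
[0,6] S  <  k=1

[0,6] S   <
  [0,1] "near" : N
  [1,6] S\N   <B
    [1,3] NP\N   >
      [1,2] "bone" : (NP\N)/N
      [2,3] "often" : N
    [3,6] S\NP   <B
      [3,4] "from" : N\NP
      [4,6] S\N   <
        [4,5] "chased" : NP
        [5,6] "dog" : (S\N)\NP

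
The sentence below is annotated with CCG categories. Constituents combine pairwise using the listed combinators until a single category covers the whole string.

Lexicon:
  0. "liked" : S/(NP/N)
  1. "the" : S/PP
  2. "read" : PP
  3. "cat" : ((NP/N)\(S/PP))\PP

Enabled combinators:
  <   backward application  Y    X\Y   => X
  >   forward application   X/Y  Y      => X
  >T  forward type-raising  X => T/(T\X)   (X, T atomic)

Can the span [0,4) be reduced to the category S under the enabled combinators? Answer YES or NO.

[0,4] S   >
  [0,1] "liked" : S/(NP/N)
  [1,4] NP/N   <
    [1,2] "the" : S/PP
    [2,4] (NP/N)\(S/PP)   <
      [2,3] "read" : PP
      [3,4] "cat" : ((NP/N)\(S/PP))\PP

YES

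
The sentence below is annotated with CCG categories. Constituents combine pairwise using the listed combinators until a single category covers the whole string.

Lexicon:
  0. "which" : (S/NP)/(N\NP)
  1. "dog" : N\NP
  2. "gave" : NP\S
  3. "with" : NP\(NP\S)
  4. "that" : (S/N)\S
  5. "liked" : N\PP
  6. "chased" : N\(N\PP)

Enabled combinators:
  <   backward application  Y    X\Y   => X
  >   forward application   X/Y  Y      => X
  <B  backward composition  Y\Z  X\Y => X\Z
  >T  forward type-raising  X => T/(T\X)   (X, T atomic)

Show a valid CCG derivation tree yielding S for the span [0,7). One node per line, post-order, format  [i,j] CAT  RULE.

[0,7] S   >
  [0,5] S/N   <
    [0,4] S   >
      [0,2] S/NP   >
        [0,1] "which" : (S/NP)/(N\NP)
        [1,2] "dog" : N\NP
      [2,4] NP   <
        [2,3] "gave" : NP\S
        [3,4] "with" : NP\(NP\S)
    [4,5] "that" : (S/N)\S
  [5,7] N   <
    [5,6] "liked" : N\PP
    [6,7] "chased" : N\(N\PP)

[0,1] (S/NP)/(N\NP)  lex  "which"
[1,2] N\NP  lex  "dog"
[0,2] S/NP  >  k=1
[2,3] NP\S  lex  "gave"
[3,4] NP\(NP\S)  lex  "with"
[2,4] NP  <  k=3
[0,4] S  >  k=2
[4,5] (S/N)\S  lex  "that"
[0,5] S/N  <  k=4
[5,6] N\PP  lex  "liked"
[6,7] N\(N\PP)  lex  "chased"
[5,7] N  <  k=6
[0,7] S  >  k=5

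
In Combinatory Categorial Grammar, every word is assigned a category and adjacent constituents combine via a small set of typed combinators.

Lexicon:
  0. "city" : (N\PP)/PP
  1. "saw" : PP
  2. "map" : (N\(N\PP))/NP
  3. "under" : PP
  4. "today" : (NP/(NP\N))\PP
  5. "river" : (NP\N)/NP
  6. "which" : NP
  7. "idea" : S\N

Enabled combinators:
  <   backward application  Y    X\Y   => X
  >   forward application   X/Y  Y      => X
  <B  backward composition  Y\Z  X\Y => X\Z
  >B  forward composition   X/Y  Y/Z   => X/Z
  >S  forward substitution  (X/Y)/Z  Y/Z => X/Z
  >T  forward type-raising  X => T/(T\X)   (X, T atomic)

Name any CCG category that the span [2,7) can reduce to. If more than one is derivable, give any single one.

N\(N\PP)

[0,8] S   <
  [0,7] N   <
    [0,2] N\PP   >
      [0,1] "city" : (N\PP)/PP
      [1,2] "saw" : PP
    [2,7] N\(N\PP)   >
      [2,3] "map" : (N\(N\PP))/NP
      [3,7] NP   >
        [3,5] NP/(NP\N)   <
          [3,4] "under" : PP
          [4,5] "today" : (NP/(NP\N))\PP
        [5,7] NP\N   >
          [5,6] "river" : (NP\N)/NP
          [6,7] "which" : NP
  [7,8] "idea" : S\N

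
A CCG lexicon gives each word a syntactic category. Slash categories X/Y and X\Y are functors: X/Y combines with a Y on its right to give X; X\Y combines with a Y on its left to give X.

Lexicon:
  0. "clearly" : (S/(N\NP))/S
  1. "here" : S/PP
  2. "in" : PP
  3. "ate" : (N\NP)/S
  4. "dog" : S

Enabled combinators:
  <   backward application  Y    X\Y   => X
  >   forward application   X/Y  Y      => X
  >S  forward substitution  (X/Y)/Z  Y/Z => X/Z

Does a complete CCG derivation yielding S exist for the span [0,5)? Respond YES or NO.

YES

[0,5] S   >
  [0,3] S/(N\NP)   >
    [0,1] "clearly" : (S/(N\NP))/S
    [1,3] S   >
      [1,2] "here" : S/PP
      [2,3] "in" : PP
  [3,5] N\NP   >
    [3,4] "ate" : (N\NP)/S
    [4,5] "dog" : S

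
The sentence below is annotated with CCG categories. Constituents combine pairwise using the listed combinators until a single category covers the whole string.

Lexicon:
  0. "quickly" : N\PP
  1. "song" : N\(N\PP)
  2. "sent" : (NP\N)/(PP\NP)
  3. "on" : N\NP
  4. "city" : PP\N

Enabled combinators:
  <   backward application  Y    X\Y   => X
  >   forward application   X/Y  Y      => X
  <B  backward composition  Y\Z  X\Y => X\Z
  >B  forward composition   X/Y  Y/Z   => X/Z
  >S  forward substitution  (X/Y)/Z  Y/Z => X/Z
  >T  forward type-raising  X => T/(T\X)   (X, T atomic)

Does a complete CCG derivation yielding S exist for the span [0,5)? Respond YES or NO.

NO

N\PP N\(N\PP) (NP\N)/(PP\NP) N\NP PP\N
CKY chart[0,5] = {N/(N\NP), NP, NP/(NP\NP), PP/(PP\NP), S/(S\NP)}; S ∉ chart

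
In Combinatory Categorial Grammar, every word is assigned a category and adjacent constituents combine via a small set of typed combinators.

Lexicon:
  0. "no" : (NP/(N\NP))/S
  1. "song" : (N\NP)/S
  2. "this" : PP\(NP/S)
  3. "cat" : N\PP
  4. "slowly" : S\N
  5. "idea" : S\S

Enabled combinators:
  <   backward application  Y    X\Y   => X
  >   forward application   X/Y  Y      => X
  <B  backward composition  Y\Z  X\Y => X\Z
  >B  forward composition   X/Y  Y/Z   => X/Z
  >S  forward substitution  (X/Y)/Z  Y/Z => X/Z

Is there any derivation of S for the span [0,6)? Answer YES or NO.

[0,6] S   <
  [0,4] N   <
    [0,3] PP   <
      [0,2] NP/S   >S
        [0,1] "no" : (NP/(N\NP))/S
        [1,2] "song" : (N\NP)/S
      [2,3] "this" : PP\(NP/S)
    [3,4] "cat" : N\PP
  [4,6] S\N   <B
    [4,5] "slowly" : S\N
    [5,6] "idea" : S\S

YES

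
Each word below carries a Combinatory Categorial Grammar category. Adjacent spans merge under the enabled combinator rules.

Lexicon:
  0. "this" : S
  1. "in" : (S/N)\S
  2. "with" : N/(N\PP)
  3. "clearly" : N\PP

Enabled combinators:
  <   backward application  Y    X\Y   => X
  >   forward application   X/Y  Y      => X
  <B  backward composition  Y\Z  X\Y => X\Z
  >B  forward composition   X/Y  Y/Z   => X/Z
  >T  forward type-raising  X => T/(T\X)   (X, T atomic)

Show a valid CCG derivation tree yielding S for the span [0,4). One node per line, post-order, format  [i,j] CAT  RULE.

[0,1] S  lex  "this"
[1,2] (S/N)\S  lex  "in"
[0,2] S/N  <  k=1
[2,3] N/(N\PP)  lex  "with"
[3,4] N\PP  lex  "clearly"
[2,4] N  >  k=3
[0,4] S  >  k=2

[0,4] S   >
  [0,2] S/N   <
    [0,1] "this" : S
    [1,2] "in" : (S/N)\S
  [2,4] N   >
    [2,3] "with" : N/(N\PP)
    [3,4] "clearly" : N\PP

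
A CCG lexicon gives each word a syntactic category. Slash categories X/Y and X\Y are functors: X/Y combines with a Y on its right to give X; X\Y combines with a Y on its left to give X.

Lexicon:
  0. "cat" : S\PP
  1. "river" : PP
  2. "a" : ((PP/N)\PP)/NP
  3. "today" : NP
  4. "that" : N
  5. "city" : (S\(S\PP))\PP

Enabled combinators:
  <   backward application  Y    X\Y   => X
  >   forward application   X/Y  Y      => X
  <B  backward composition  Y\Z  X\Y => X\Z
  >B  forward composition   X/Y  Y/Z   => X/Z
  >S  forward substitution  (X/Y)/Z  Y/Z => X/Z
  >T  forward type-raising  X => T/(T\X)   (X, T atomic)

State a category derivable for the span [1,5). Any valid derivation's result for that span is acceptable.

[0,6] S   <
  [0,1] "cat" : S\PP
  [1,6] S\(S\PP)   <
    [1,5] PP   >
      [1,4] PP/N   <
        [1,2] "river" : PP
        [2,4] (PP/N)\PP   >
          [2,3] "a" : ((PP/N)\PP)/NP
          [3,4] "today" : NP
      [4,5] "that" : N
    [5,6] "city" : (S\(S\PP))\PP

PP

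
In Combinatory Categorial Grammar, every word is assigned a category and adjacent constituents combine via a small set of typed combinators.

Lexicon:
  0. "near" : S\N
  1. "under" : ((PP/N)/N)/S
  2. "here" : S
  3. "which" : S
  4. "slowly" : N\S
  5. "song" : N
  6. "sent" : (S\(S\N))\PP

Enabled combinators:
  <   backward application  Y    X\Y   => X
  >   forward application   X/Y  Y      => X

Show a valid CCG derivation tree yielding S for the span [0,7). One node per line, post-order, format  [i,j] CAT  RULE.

[0,7] S   <
  [0,1] "near" : S\N
  [1,7] S\(S\N)   <
    [1,6] PP   >
      [1,5] PP/N   >
        [1,3] (PP/N)/N   >
          [1,2] "under" : ((PP/N)/N)/S
          [2,3] "here" : S
        [3,5] N   <
          [3,4] "which" : S
          [4,5] "slowly" : N\S
      [5,6] "song" : N
    [6,7] "sent" : (S\(S\N))\PP

[0,1] S\N  lex  "near"
[1,2] ((PP/N)/N)/S  lex  "under"
[2,3] S  lex  "here"
[1,3] (PP/N)/N  >  k=2
[3,4] S  lex  "which"
[4,5] N\S  lex  "slowly"
[3,5] N  <  k=4
[1,5] PP/N  >  k=3
[5,6] N  lex  "song"
[1,6] PP  >  k=5
[6,7] (S\(S\N))\PP  lex  "sent"
[1,7] S\(S\N)  <  k=6
[0,7] S  <  k=1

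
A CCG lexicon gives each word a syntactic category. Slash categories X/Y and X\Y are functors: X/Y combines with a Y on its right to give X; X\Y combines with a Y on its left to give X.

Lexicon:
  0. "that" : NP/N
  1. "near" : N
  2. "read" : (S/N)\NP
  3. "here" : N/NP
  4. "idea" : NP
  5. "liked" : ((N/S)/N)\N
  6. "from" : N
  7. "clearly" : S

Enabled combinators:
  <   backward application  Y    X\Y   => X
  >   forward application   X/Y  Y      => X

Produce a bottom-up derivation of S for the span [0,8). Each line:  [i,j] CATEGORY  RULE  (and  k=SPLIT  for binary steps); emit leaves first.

[0,8] S   >
  [0,3] S/N   <
    [0,2] NP   >
      [0,1] "that" : NP/N
      [1,2] "near" : N
    [2,3] "read" : (S/N)\NP
  [3,8] N   >
    [3,7] N/S   >
      [3,6] (N/S)/N   <
        [3,5] N   >
          [3,4] "here" : N/NP
          [4,5] "idea" : NP
        [5,6] "liked" : ((N/S)/N)\N
      [6,7] "from" : N
    [7,8] "clearly" : S

[0,1] NP/N  lex  "that"
[1,2] N  lex  "near"
[0,2] NP  >  k=1
[2,3] (S/N)\NP  lex  "read"
[0,3] S/N  <  k=2
[3,4] N/NP  lex  "here"
[4,5] NP  lex  "idea"
[3,5] N  >  k=4
[5,6] ((N/S)/N)\N  lex  "liked"
[3,6] (N/S)/N  <  k=5
[6,7] N  lex  "from"
[3,7] N/S  >  k=6
[7,8] S  lex  "clearly"
[3,8] N  >  k=7
[0,8] S  >  k=3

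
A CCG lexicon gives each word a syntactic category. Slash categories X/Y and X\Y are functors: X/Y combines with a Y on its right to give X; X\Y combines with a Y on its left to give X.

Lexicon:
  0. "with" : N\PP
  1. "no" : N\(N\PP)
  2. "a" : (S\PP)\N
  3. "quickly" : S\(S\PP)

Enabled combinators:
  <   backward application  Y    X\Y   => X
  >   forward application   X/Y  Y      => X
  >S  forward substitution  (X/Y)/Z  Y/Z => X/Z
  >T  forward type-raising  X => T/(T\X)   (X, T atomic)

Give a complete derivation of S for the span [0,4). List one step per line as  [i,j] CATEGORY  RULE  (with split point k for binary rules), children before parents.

[0,1] N\PP  lex  "with"
[1,2] N\(N\PP)  lex  "no"
[0,2] N  <  k=1
[2,3] (S\PP)\N  lex  "a"
[0,3] S\PP  <  k=2
[3,4] S\(S\PP)  lex  "quickly"
[0,4] S  <  k=3

[0,4] S   <
  [0,3] S\PP   <
    [0,2] N   <
      [0,1] "with" : N\PP
      [1,2] "no" : N\(N\PP)
    [2,3] "a" : (S\PP)\N
  [3,4] "quickly" : S\(S\PP)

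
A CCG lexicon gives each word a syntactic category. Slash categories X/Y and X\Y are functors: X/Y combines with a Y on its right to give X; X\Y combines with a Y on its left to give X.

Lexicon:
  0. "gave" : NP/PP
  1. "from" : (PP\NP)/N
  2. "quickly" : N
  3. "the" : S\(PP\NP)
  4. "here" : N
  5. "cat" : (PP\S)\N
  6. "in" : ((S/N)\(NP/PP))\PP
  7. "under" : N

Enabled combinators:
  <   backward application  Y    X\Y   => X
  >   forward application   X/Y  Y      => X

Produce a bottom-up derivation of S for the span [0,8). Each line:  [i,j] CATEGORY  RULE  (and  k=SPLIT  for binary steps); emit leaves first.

[0,1] NP/PP  lex  "gave"
[1,2] (PP\NP)/N  lex  "from"
[2,3] N  lex  "quickly"
[1,3] PP\NP  >  k=2
[3,4] S\(PP\NP)  lex  "the"
[1,4] S  <  k=3
[4,5] N  lex  "here"
[5,6] (PP\S)\N  lex  "cat"
[4,6] PP\S  <  k=5
[1,6] PP  <  k=4
[6,7] ((S/N)\(NP/PP))\PP  lex  "in"
[1,7] (S/N)\(NP/PP)  <  k=6
[0,7] S/N  <  k=1
[7,8] N  lex  "under"
[0,8] S  >  k=7

[0,8] S   >
  [0,7] S/N   <
    [0,1] "gave" : NP/PP
    [1,7] (S/N)\(NP/PP)   <
      [1,6] PP   <
        [1,4] S   <
          [1,3] PP\NP   >
            [1,2] "from" : (PP\NP)/N
            [2,3] "quickly" : N
          [3,4] "the" : S\(PP\NP)
        [4,6] PP\S   <
          [4,5] "here" : N
          [5,6] "cat" : (PP\S)\N
      [6,7] "in" : ((S/N)\(NP/PP))\PP
  [7,8] "under" : N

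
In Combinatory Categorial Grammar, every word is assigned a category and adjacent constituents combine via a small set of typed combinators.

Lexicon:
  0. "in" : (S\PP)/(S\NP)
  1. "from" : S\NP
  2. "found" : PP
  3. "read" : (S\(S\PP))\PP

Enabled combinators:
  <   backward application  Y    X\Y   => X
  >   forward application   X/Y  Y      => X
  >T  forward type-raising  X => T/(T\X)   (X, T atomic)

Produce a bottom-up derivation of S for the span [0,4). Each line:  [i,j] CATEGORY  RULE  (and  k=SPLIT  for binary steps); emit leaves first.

[0,1] (S\PP)/(S\NP)  lex  "in"
[1,2] S\NP  lex  "from"
[0,2] S\PP  >  k=1
[2,3] PP  lex  "found"
[3,4] (S\(S\PP))\PP  lex  "read"
[2,4] S\(S\PP)  <  k=3
[0,4] S  <  k=2

[0,4] S   <
  [0,2] S\PP   >
    [0,1] "in" : (S\PP)/(S\NP)
    [1,2] "from" : S\NP
  [2,4] S\(S\PP)   <
    [2,3] "found" : PP
    [3,4] "read" : (S\(S\PP))\PP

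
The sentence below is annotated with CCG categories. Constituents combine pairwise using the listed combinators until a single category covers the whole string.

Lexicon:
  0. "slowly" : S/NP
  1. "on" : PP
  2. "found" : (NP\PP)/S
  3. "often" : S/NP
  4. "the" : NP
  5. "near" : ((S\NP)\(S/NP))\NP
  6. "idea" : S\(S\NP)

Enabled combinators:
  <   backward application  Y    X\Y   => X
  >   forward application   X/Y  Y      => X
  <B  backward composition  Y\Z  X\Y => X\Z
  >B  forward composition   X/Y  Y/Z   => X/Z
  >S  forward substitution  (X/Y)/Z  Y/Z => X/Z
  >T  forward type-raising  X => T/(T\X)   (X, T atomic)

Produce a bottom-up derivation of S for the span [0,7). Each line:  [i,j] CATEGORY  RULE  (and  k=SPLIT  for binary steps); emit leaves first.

[0,7] S   <
  [0,6] S\NP   <
    [0,1] "slowly" : S/NP
    [1,6] (S\NP)\(S/NP)   <
      [1,5] NP   >
        [1,2] NP/(NP\PP)   >T
          [1,2] "on" : PP
        [2,5] NP\PP   >
          [2,3] "found" : (NP\PP)/S
          [3,5] S   >
            [3,4] "often" : S/NP
            [4,5] "the" : NP
      [5,6] "near" : ((S\NP)\(S/NP))\NP
  [6,7] "idea" : S\(S\NP)

[0,1] S/NP  lex  "slowly"
[1,2] PP  lex  "on"
[1,2] NP/(NP\PP)  >T
[2,3] (NP\PP)/S  lex  "found"
[3,4] S/NP  lex  "often"
[4,5] NP  lex  "the"
[3,5] S  >  k=4
[2,5] NP\PP  >  k=3
[1,5] NP  >  k=2
[5,6] ((S\NP)\(S/NP))\NP  lex  "near"
[1,6] (S\NP)\(S/NP)  <  k=5
[0,6] S\NP  <  k=1
[6,7] S\(S\NP)  lex  "idea"
[0,7] S  <  k=6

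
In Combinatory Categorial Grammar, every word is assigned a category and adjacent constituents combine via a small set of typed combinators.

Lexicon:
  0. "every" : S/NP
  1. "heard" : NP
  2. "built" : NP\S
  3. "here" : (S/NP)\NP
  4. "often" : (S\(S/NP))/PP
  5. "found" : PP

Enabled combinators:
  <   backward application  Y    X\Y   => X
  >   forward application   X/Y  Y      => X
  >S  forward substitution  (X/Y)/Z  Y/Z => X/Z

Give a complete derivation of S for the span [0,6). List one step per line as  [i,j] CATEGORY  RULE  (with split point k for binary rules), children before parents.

[0,1] S/NP  lex  "every"
[1,2] NP  lex  "heard"
[0,2] S  >  k=1
[2,3] NP\S  lex  "built"
[0,3] NP  <  k=2
[3,4] (S/NP)\NP  lex  "here"
[0,4] S/NP  <  k=3
[4,5] (S\(S/NP))/PP  lex  "often"
[5,6] PP  lex  "found"
[4,6] S\(S/NP)  >  k=5
[0,6] S  <  k=4

[0,6] S   <
  [0,4] S/NP   <
    [0,3] NP   <
      [0,2] S   >
        [0,1] "every" : S/NP
        [1,2] "heard" : NP
      [2,3] "built" : NP\S
    [3,4] "here" : (S/NP)\NP
  [4,6] S\(S/NP)   >
    [4,5] "often" : (S\(S/NP))/PP
    [5,6] "found" : PP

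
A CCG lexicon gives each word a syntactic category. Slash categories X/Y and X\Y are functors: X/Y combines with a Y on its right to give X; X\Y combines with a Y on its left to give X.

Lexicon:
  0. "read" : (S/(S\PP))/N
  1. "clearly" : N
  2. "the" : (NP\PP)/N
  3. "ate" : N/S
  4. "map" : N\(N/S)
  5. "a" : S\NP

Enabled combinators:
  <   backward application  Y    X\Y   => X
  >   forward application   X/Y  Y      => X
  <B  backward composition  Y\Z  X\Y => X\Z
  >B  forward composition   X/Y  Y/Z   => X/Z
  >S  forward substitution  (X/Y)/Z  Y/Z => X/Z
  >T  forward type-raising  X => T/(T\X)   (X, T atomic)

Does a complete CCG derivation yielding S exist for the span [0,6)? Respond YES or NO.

YES

[0,6] S   >
  [0,2] S/(S\PP)   >
    [0,1] "read" : (S/(S\PP))/N
    [1,2] "clearly" : N
  [2,6] S\PP   <B
    [2,5] NP\PP   >
      [2,3] "the" : (NP\PP)/N
      [3,5] N   <
        [3,4] "ate" : N/S
        [4,5] "map" : N\(N/S)
    [5,6] "a" : S\NP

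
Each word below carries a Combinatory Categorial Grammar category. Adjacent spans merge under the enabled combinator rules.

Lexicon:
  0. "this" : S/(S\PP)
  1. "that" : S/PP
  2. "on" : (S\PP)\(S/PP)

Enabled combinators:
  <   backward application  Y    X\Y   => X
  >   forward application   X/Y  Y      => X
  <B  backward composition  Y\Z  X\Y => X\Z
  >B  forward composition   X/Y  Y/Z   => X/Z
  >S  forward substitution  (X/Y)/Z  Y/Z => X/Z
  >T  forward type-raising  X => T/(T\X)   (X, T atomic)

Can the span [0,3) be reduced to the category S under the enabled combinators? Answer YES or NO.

[0,3] S   >
  [0,1] "this" : S/(S\PP)
  [1,3] S\PP   <
    [1,2] "that" : S/PP
    [2,3] "on" : (S\PP)\(S/PP)

YES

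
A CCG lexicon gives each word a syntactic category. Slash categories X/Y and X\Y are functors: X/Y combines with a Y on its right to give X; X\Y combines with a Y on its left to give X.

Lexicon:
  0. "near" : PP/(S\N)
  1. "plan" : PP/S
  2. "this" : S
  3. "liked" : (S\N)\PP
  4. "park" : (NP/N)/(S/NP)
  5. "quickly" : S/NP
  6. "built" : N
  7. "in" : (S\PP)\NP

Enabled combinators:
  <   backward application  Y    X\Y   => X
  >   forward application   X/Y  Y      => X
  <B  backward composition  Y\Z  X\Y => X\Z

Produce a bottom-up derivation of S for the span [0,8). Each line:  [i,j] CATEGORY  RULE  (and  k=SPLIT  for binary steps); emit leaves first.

[0,8] S   <
  [0,4] PP   >
    [0,1] "near" : PP/(S\N)
    [1,4] S\N   <
      [1,3] PP   >
        [1,2] "plan" : PP/S
        [2,3] "this" : S
      [3,4] "liked" : (S\N)\PP
  [4,8] S\PP   <
    [4,7] NP   >
      [4,6] NP/N   >
        [4,5] "park" : (NP/N)/(S/NP)
        [5,6] "quickly" : S/NP
      [6,7] "built" : N
    [7,8] "in" : (S\PP)\NP

[0,1] PP/(S\N)  lex  "near"
[1,2] PP/S  lex  "plan"
[2,3] S  lex  "this"
[1,3] PP  >  k=2
[3,4] (S\N)\PP  lex  "liked"
[1,4] S\N  <  k=3
[0,4] PP  >  k=1
[4,5] (NP/N)/(S/NP)  lex  "park"
[5,6] S/NP  lex  "quickly"
[4,6] NP/N  >  k=5
[6,7] N  lex  "built"
[4,7] NP  >  k=6
[7,8] (S\PP)\NP  lex  "in"
[4,8] S\PP  <  k=7
[0,8] S  <  k=4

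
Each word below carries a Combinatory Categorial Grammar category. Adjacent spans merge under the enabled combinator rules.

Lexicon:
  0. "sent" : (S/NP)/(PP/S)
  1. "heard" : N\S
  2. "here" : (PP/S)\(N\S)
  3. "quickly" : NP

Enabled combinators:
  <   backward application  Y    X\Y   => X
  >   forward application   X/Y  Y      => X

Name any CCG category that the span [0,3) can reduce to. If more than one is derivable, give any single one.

[0,4] S   >
  [0,3] S/NP   >
    [0,1] "sent" : (S/NP)/(PP/S)
    [1,3] PP/S   <
      [1,2] "heard" : N\S
      [2,3] "here" : (PP/S)\(N\S)
  [3,4] "quickly" : NP

S/NP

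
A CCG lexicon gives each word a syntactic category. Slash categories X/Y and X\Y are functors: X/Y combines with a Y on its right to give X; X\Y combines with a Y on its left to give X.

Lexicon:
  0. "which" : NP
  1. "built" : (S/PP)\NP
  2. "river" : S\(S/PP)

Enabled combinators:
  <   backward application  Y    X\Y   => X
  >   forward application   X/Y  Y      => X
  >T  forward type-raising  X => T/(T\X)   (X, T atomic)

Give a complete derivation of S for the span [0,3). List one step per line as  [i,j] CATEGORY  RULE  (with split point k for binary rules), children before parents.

[0,3] S   <
  [0,2] S/PP   <
    [0,1] "which" : NP
    [1,2] "built" : (S/PP)\NP
  [2,3] "river" : S\(S/PP)

[0,1] NP  lex  "which"
[1,2] (S/PP)\NP  lex  "built"
[0,2] S/PP  <  k=1
[2,3] S\(S/PP)  lex  "river"
[0,3] S  <  k=2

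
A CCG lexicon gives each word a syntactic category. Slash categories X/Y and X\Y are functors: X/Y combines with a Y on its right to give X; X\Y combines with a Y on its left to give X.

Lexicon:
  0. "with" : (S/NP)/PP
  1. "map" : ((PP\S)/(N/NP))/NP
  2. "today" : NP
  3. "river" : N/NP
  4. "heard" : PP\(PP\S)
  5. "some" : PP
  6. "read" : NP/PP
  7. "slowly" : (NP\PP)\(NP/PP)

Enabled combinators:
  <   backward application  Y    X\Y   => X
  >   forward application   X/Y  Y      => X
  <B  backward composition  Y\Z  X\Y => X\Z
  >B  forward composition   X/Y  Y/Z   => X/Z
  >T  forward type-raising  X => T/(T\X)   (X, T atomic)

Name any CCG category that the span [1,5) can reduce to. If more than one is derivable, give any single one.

[0,8] S   >
  [0,5] S/NP   >
    [0,1] "with" : (S/NP)/PP
    [1,5] PP   <
      [1,4] PP\S   >
        [1,3] (PP\S)/(N/NP)   >
          [1,2] "map" : ((PP\S)/(N/NP))/NP
          [2,3] "today" : NP
        [3,4] "river" : N/NP
      [4,5] "heard" : PP\(PP\S)
  [5,8] NP   <
    [5,6] "some" : PP
    [6,8] NP\PP   <
      [6,7] "read" : NP/PP
      [7,8] "slowly" : (NP\PP)\(NP/PP)

PP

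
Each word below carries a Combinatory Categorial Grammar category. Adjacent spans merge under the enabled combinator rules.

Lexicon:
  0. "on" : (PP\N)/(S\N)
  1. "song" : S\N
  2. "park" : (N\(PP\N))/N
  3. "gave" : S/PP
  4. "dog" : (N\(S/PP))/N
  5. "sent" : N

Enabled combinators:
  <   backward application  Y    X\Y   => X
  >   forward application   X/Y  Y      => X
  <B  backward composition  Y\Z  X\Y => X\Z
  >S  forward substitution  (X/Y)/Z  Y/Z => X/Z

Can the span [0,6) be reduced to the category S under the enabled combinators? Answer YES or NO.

(PP\N)/(S\N) S\N (N\(PP\N))/N S/PP (N\(S/PP))/N N
CKY chart[0,6] = {N}; S ∉ chart

NO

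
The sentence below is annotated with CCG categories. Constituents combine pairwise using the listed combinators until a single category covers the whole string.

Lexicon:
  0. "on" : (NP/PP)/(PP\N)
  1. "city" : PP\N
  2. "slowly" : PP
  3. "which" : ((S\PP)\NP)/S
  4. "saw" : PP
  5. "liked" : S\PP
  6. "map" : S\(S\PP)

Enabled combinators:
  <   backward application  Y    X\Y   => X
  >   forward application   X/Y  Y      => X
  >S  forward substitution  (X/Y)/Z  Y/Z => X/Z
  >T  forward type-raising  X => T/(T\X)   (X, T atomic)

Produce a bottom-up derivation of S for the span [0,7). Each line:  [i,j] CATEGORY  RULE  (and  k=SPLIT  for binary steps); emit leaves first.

[0,7] S   <
  [0,6] S\PP   <
    [0,3] NP   >
      [0,2] NP/PP   >
        [0,1] "on" : (NP/PP)/(PP\N)
        [1,2] "city" : PP\N
      [2,3] "slowly" : PP
    [3,6] (S\PP)\NP   >
      [3,4] "which" : ((S\PP)\NP)/S
      [4,6] S   <
        [4,5] "saw" : PP
        [5,6] "liked" : S\PP
  [6,7] "map" : S\(S\PP)

[0,1] (NP/PP)/(PP\N)  lex  "on"
[1,2] PP\N  lex  "city"
[0,2] NP/PP  >  k=1
[2,3] PP  lex  "slowly"
[0,3] NP  >  k=2
[3,4] ((S\PP)\NP)/S  lex  "which"
[4,5] PP  lex  "saw"
[5,6] S\PP  lex  "liked"
[4,6] S  <  k=5
[3,6] (S\PP)\NP  >  k=4
[0,6] S\PP  <  k=3
[6,7] S\(S\PP)  lex  "map"
[0,7] S  <  k=6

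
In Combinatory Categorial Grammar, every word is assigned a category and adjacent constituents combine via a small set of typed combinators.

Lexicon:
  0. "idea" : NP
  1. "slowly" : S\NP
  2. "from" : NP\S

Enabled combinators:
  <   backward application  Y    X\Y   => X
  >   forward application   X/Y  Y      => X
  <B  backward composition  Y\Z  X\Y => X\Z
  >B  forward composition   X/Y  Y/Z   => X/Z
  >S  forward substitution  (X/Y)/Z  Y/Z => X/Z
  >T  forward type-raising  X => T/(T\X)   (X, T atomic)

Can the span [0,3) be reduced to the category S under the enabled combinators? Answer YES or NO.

NP S\NP NP\S
CKY chart[0,3] = {N/(N\NP), NP, NP/(NP\NP), PP/(PP\NP), S/(S\NP)}; S ∉ chart

NO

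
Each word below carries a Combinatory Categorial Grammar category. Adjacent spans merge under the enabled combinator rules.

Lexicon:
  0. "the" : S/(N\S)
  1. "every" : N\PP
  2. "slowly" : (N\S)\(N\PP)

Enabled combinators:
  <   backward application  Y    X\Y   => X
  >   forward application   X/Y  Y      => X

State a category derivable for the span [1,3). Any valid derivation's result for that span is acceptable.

N\S

[0,3] S   >
  [0,1] "the" : S/(N\S)
  [1,3] N\S   <
    [1,2] "every" : N\PP
    [2,3] "slowly" : (N\S)\(N\PP)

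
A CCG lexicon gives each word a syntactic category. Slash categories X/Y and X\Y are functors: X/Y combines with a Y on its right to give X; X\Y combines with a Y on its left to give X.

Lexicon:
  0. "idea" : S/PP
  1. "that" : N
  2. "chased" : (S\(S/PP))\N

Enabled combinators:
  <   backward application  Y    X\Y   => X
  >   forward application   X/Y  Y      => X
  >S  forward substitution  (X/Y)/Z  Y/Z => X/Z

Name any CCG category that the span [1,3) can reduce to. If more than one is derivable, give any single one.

S\(S/PP)

[0,3] S   <
  [0,1] "idea" : S/PP
  [1,3] S\(S/PP)   <
    [1,2] "that" : N
    [2,3] "chased" : (S\(S/PP))\N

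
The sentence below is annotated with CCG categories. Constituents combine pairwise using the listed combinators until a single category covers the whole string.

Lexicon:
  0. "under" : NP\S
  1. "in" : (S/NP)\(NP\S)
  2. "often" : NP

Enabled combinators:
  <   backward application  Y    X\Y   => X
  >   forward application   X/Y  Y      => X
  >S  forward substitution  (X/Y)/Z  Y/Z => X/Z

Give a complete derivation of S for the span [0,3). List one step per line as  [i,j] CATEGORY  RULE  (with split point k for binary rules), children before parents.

[0,3] S   >
  [0,2] S/NP   <
    [0,1] "under" : NP\S
    [1,2] "in" : (S/NP)\(NP\S)
  [2,3] "often" : NP

[0,1] NP\S  lex  "under"
[1,2] (S/NP)\(NP\S)  lex  "in"
[0,2] S/NP  <  k=1
[2,3] NP  lex  "often"
[0,3] S  >  k=2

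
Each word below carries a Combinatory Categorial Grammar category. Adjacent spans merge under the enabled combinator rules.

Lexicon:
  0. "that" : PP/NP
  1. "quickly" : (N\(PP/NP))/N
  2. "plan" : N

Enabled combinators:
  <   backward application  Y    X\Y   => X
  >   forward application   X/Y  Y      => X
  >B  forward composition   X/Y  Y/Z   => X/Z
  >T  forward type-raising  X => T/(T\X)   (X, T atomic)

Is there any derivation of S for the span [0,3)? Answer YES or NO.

PP/NP (N\(PP/NP))/N N
CKY chart[0,3] = {N, N/(N\N), NP/(NP\N), PP/(PP\N), S/(S\N)}; S ∉ chart

NO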